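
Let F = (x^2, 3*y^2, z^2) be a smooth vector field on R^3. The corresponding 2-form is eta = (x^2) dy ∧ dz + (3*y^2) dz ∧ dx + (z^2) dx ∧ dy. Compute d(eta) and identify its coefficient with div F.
d(eta) = (2*x + 6*y + 2*z) dx ∧ dy ∧ dz; div F = 2*x + 6*y + 2*z

For a 2-form in R^3 of the form above, applying d gives a 3-form with coefficient ∂P/∂x + ∂Q/∂y + ∂R/∂z:
  ∂P/∂x = 2*x
  ∂Q/∂y = 6*y
  ∂R/∂z = 2*z
Sum = 2*x + 6*y + 2*z, which is exactly div F.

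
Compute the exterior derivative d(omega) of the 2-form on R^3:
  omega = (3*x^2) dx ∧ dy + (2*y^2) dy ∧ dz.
d(omega) = 0

For a 2-form omega = sum_{i<j} g_{ij} dx_i ∧ dx_j, the exterior derivative is
  d(omega) = sum_{i<j} d(g_{ij}) ∧ dx_i ∧ dx_j = sum_{i<j, k} (∂g_{ij}/∂x_k) dx_k ∧ dx_i ∧ dx_j.
Expand each term, using dx_k ∧ dx_i ∧ dx_j = sgn(permutation) dx_{(a)} ∧ dx_{(b)} ∧ dx_{(c)} with (a < b < c) sorted:

Collecting like 3-forms: d(omega) = 0.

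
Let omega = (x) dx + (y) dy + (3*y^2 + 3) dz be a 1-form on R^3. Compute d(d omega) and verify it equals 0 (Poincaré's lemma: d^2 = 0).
d(d omega) = 0

Step 1: d omega = sum_{i<j} (∂f_j/∂x_i - ∂f_i/∂x_j) dx_i ∧ dx_j:
  coeff of dx ∧ dy: 0
  coeff of dx ∧ dz: 0
  coeff of dy ∧ dz: 6*y
Step 2: Apply d again to each 2-form coefficient. The only possible 3-form in R^3 is dx ∧ dy ∧ dz, with coefficient
  ∂(coeff of dy∧dz)/∂x - ∂(coeff of dx∧dz)/∂y + ∂(coeff of dx∧dy)/∂z
  = ∂/∂x (6*y) - ∂/∂y (0) + ∂/∂z (0).
Each of these terms simplifies to sums of mixed partials that cancel in pairs. The result is 0 (by equality of mixed partials for smooth functions — Schwarz / Clairaut).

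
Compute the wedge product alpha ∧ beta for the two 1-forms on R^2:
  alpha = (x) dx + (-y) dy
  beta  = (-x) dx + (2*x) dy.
alpha ∧ beta = (x*(2*x - y)) dx ∧ dy

Distribute the wedge, using dx_i ∧ dx_j = -dx_j ∧ dx_i and dx_i ∧ dx_i = 0. For each pair (i, j) with i < j, the coefficient of dx_i ∧ dx_j in alpha ∧ beta is (alpha_i * beta_j - alpha_j * beta_i). Collecting: alpha ∧ beta = (x*(2*x - y)) dx ∧ dy.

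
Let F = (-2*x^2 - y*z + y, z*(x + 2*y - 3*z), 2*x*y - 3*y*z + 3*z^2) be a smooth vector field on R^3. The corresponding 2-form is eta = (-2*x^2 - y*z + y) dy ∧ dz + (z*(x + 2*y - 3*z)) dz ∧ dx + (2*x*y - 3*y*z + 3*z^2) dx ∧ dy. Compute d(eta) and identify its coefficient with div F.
d(eta) = (-4*x - 3*y + 8*z) dx ∧ dy ∧ dz; div F = -4*x - 3*y + 8*z

For a 2-form in R^3 of the form above, applying d gives a 3-form with coefficient ∂P/∂x + ∂Q/∂y + ∂R/∂z:
  ∂P/∂x = -4*x
  ∂Q/∂y = 2*z
  ∂R/∂z = -3*y + 6*z
Sum = -4*x - 3*y + 8*z, which is exactly div F.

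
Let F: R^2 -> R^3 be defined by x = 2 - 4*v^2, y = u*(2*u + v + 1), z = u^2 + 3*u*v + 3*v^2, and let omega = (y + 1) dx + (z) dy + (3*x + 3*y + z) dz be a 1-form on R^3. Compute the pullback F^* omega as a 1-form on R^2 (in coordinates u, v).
F^* omega = (18*u^3 + 46*u^2*v + 7*u^2 + 15*u*v^2 + 12*u*v + 12*u - 24*v^3 + 3*v^2 + 18*v) du + (22*u^3 + 47*u^2*v + 9*u^2 + 4*u*v^2 + 10*u*v + 18*u - 54*v^3 + 28*v) dv

Using F^*(f dg) = (f ∘ F) d(g ∘ F), substitute each coordinate x_i by F_i(u, v) in f_i, and replace dx_i by d F_i = (∂F_i/∂u) du + (∂F_i/∂v) dv.
  For the x component: f_1(F) = 2*u^2 + u*v + u + 1; d F_1 = (0) du + (-8*v) dv
  For the y component: f_2(F) = u^2 + 3*u*v + 3*v^2; d F_2 = (4*u + v + 1) du + (u) dv
  For the z component: f_3(F) = 7*u^2 + 6*u*v + 3*u - 9*v^2 + 6; d F_3 = (2*u + 3*v) du + (3*u + 6*v) dv
Combining and collecting du, dv coefficients:
  coeff of du: 18*u^3 + 46*u^2*v + 7*u^2 + 15*u*v^2 + 12*u*v + 12*u - 24*v^3 + 3*v^2 + 18*v
  coeff of dv: 22*u^3 + 47*u^2*v + 9*u^2 + 4*u*v^2 + 10*u*v + 18*u - 54*v^3 + 28*v
F^* omega = (18*u^3 + 46*u^2*v + 7*u^2 + 15*u*v^2 + 12*u*v + 12*u - 24*v^3 + 3*v^2 + 18*v) du + (22*u^3 + 47*u^2*v + 9*u^2 + 4*u*v^2 + 10*u*v + 18*u - 54*v^3 + 28*v) dv.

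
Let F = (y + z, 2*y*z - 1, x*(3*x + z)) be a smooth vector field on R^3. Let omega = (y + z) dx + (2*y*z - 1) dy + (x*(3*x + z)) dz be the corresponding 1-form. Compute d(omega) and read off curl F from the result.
d(omega) = (-2*y) dy ∧ dz + (-6*x - z + 1) dz ∧ dx + (-1) dx ∧ dy; curl F = (-2*y, -6*x - z + 1, -1)

d omega = sum_{i<j} (∂f_j/∂x_i - ∂f_i/∂x_j) dx_i ∧ dx_j. Under the identification (dy ∧ dz, dz ∧ dx, dx ∧ dy) ↔ (e_x, e_y, e_z), the coefficients are exactly the components of curl F. Compute:
  ∂R/∂y - ∂Q/∂z = (0) - (2*y) = -2*y
  ∂P/∂z - ∂R/∂x = (1) - (6*x + z) = -6*x - z + 1
  ∂Q/∂x - ∂P/∂y = (0) - (1) = -1.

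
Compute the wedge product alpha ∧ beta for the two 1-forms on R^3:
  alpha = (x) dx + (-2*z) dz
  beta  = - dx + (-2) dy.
alpha ∧ beta = (-2*x) dx ∧ dy + (-2*z) dx ∧ dz + (-4*z) dy ∧ dz

Distribute the wedge, using dx_i ∧ dx_j = -dx_j ∧ dx_i and dx_i ∧ dx_i = 0. For each pair (i, j) with i < j, the coefficient of dx_i ∧ dx_j in alpha ∧ beta is (alpha_i * beta_j - alpha_j * beta_i). Collecting: alpha ∧ beta = (-2*x) dx ∧ dy + (-2*z) dx ∧ dz + (-4*z) dy ∧ dz.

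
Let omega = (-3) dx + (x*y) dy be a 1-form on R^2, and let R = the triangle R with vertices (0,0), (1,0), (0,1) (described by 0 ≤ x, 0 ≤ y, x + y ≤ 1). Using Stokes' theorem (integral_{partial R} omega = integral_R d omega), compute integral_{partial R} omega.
integral_(partial R) omega = 1/6

Stokes: integral_partial_R omega = integral_R d omega with d omega = (∂Q/∂x - ∂P/∂y) dx ∧ dy.
  ∂Q/∂x = y
  ∂P/∂y = 0
  integrand = ∂Q/∂x - ∂P/∂y = y.
Integrating over R: integral_0^1 integral_0^{1-x} (y) dy dx = 1/6.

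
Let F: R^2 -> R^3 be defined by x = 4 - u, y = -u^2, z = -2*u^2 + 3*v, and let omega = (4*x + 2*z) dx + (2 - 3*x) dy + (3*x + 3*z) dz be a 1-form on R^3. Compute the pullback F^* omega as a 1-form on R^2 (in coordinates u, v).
F^* omega = (24*u^3 + 10*u^2 - 36*u*v - 24*u - 6*v - 16) du + (-18*u^2 - 9*u + 27*v + 36) dv

Using F^*(f dg) = (f ∘ F) d(g ∘ F), substitute each coordinate x_i by F_i(u, v) in f_i, and replace dx_i by d F_i = (∂F_i/∂u) du + (∂F_i/∂v) dv.
  For the x component: f_1(F) = -4*u^2 - 4*u + 6*v + 16; d F_1 = (-1) du + (0) dv
  For the y component: f_2(F) = 3*u - 10; d F_2 = (-2*u) du + (0) dv
  For the z component: f_3(F) = -6*u^2 - 3*u + 9*v + 12; d F_3 = (-4*u) du + (3) dv
Combining and collecting du, dv coefficients:
  coeff of du: 24*u^3 + 10*u^2 - 36*u*v - 24*u - 6*v - 16
  coeff of dv: -18*u^2 - 9*u + 27*v + 36
F^* omega = (24*u^3 + 10*u^2 - 36*u*v - 24*u - 6*v - 16) du + (-18*u^2 - 9*u + 27*v + 36) dv.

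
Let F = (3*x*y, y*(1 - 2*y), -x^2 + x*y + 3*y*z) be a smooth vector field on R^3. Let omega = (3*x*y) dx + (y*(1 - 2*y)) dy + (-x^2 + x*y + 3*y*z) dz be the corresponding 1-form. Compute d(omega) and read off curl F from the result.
d(omega) = (x + 3*z) dy ∧ dz + (2*x - y) dz ∧ dx + (-3*x) dx ∧ dy; curl F = (x + 3*z, 2*x - y, -3*x)

d omega = sum_{i<j} (∂f_j/∂x_i - ∂f_i/∂x_j) dx_i ∧ dx_j. Under the identification (dy ∧ dz, dz ∧ dx, dx ∧ dy) ↔ (e_x, e_y, e_z), the coefficients are exactly the components of curl F. Compute:
  ∂R/∂y - ∂Q/∂z = (x + 3*z) - (0) = x + 3*z
  ∂P/∂z - ∂R/∂x = (0) - (-2*x + y) = 2*x - y
  ∂Q/∂x - ∂P/∂y = (0) - (3*x) = -3*x.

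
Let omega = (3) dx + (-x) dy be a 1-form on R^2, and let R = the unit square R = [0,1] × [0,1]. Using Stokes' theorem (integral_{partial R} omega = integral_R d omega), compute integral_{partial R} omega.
integral_(partial R) omega = -1

Stokes: integral_partial_R omega = integral_R d omega with d omega = (∂Q/∂x - ∂P/∂y) dx ∧ dy.
  ∂Q/∂x = -1
  ∂P/∂y = 0
  integrand = ∂Q/∂x - ∂P/∂y = -1.
Integrating over R: integral_0^1 integral_0^1 (-1) dx dy = -1.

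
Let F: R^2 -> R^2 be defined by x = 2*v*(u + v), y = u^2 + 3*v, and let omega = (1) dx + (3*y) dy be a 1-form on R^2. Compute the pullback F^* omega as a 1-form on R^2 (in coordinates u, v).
F^* omega = (6*u^3 + 18*u*v + 2*v) du + (9*u^2 + 2*u + 31*v) dv

Using F^*(f dg) = (f ∘ F) d(g ∘ F), substitute each coordinate x_i by F_i(u, v) in f_i, and replace dx_i by d F_i = (∂F_i/∂u) du + (∂F_i/∂v) dv.
  For the x component: f_1(F) = 1; d F_1 = (2*v) du + (2*u + 4*v) dv
  For the y component: f_2(F) = 3*u^2 + 9*v; d F_2 = (2*u) du + (3) dv
Combining and collecting du, dv coefficients:
  coeff of du: 6*u^3 + 18*u*v + 2*v
  coeff of dv: 9*u^2 + 2*u + 31*v
F^* omega = (6*u^3 + 18*u*v + 2*v) du + (9*u^2 + 2*u + 31*v) dv.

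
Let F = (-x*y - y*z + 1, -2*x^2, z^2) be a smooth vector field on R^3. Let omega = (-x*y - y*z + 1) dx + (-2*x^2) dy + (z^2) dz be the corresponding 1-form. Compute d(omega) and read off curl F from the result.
d(omega) = (0) dy ∧ dz + (-y) dz ∧ dx + (-3*x + z) dx ∧ dy; curl F = (0, -y, -3*x + z)

d omega = sum_{i<j} (∂f_j/∂x_i - ∂f_i/∂x_j) dx_i ∧ dx_j. Under the identification (dy ∧ dz, dz ∧ dx, dx ∧ dy) ↔ (e_x, e_y, e_z), the coefficients are exactly the components of curl F. Compute:
  ∂R/∂y - ∂Q/∂z = (0) - (0) = 0
  ∂P/∂z - ∂R/∂x = (-y) - (0) = -y
  ∂Q/∂x - ∂P/∂y = (-4*x) - (-x - z) = -3*x + z.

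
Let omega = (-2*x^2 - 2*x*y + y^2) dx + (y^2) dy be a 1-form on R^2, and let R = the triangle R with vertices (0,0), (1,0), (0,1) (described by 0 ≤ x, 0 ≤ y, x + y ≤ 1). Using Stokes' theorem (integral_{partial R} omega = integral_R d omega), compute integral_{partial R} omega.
integral_(partial R) omega = 0

Stokes: integral_partial_R omega = integral_R d omega with d omega = (∂Q/∂x - ∂P/∂y) dx ∧ dy.
  ∂Q/∂x = 0
  ∂P/∂y = -2*x + 2*y
  integrand = ∂Q/∂x - ∂P/∂y = 2*x - 2*y.
Integrating over R: integral_0^1 integral_0^{1-x} (2*x - 2*y) dy dx = 0.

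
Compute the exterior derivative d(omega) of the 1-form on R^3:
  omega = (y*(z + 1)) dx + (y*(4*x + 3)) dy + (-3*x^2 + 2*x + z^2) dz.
d(omega) = (4*y - z - 1) dx ∧ dy + (-6*x - y + 2) dx ∧ dz

For a 1-form omega = sum_i f_i dx_i, the exterior derivative is
  d(omega) = sum_{i < j} (∂f_j/∂x_i - ∂f_i/∂x_j) dx_i ∧ dx_j.
  coefficient of dx ∧ dy: ∂f_2/∂x - ∂f_1/∂y = ∂(y*(4*x + 3))/∂x - ∂(y*(z + 1))/∂y = 4*y - z - 1
  coefficient of dx ∧ dz: ∂f_3/∂x - ∂f_1/∂z = ∂(-3*x^2 + 2*x + z^2)/∂x - ∂(y*(z + 1))/∂z = -6*x - y + 2
Assembling: d(omega) = (4*y - z - 1) dx ∧ dy + (-6*x - y + 2) dx ∧ dz.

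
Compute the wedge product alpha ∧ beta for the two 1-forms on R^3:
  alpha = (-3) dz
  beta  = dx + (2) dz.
alpha ∧ beta = (3) dx ∧ dz

Distribute the wedge, using dx_i ∧ dx_j = -dx_j ∧ dx_i and dx_i ∧ dx_i = 0. For each pair (i, j) with i < j, the coefficient of dx_i ∧ dx_j in alpha ∧ beta is (alpha_i * beta_j - alpha_j * beta_i). Collecting: alpha ∧ beta = (3) dx ∧ dz.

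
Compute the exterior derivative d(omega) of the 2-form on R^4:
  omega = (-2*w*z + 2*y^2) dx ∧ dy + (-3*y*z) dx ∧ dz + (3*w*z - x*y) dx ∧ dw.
d(omega) = (-2*w + 3*z) dx ∧ dy ∧ dz + (x - 2*z) dx ∧ dy ∧ dw + (-3*w) dx ∧ dz ∧ dw

For a 2-form omega = sum_{i<j} g_{ij} dx_i ∧ dx_j, the exterior derivative is
  d(omega) = sum_{i<j} d(g_{ij}) ∧ dx_i ∧ dx_j = sum_{i<j, k} (∂g_{ij}/∂x_k) dx_k ∧ dx_i ∧ dx_j.
Expand each term, using dx_k ∧ dx_i ∧ dx_j = sgn(permutation) dx_{(a)} ∧ dx_{(b)} ∧ dx_{(c)} with (a < b < c) sorted:
  d(-2*w*z + 2*y^2) includes (∂/∂z)(-2*w*z + 2*y^2) dz = (-2*w) dz, which multiplied by dx ∧ dy gives (-2*w) dx ∧ dy ∧ dz
  d(-2*w*z + 2*y^2) includes (∂/∂w)(-2*w*z + 2*y^2) dw = (-2*z) dw, which multiplied by dx ∧ dy gives (-2*z) dx ∧ dy ∧ dw
  d(-3*y*z) includes (∂/∂y)(-3*y*z) dy = (-3*z) dy, which multiplied by dx ∧ dz gives (3*z) dx ∧ dy ∧ dz
  d(3*w*z - x*y) includes (∂/∂y)(3*w*z - x*y) dy = (-x) dy, which multiplied by dx ∧ dw gives (x) dx ∧ dy ∧ dw
  d(3*w*z - x*y) includes (∂/∂z)(3*w*z - x*y) dz = (3*w) dz, which multiplied by dx ∧ dw gives (-3*w) dx ∧ dz ∧ dw
Collecting like 3-forms: d(omega) = (-2*w + 3*z) dx ∧ dy ∧ dz + (x - 2*z) dx ∧ dy ∧ dw + (-3*w) dx ∧ dz ∧ dw.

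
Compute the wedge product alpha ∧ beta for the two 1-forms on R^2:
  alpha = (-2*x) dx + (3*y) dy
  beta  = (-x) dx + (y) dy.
alpha ∧ beta = (x*y) dx ∧ dy

Distribute the wedge, using dx_i ∧ dx_j = -dx_j ∧ dx_i and dx_i ∧ dx_i = 0. For each pair (i, j) with i < j, the coefficient of dx_i ∧ dx_j in alpha ∧ beta is (alpha_i * beta_j - alpha_j * beta_i). Collecting: alpha ∧ beta = (x*y) dx ∧ dy.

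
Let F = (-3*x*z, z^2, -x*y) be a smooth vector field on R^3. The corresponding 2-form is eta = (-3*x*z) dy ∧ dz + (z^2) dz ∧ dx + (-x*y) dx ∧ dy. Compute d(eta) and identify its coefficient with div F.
d(eta) = (-3*z) dx ∧ dy ∧ dz; div F = -3*z

For a 2-form in R^3 of the form above, applying d gives a 3-form with coefficient ∂P/∂x + ∂Q/∂y + ∂R/∂z:
  ∂P/∂x = -3*z
  ∂Q/∂y = 0
  ∂R/∂z = 0
Sum = -3*z, which is exactly div F.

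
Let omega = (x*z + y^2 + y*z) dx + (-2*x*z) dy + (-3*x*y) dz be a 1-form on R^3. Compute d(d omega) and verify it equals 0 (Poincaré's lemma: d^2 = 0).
d(d omega) = 0

Step 1: d omega = sum_{i<j} (∂f_j/∂x_i - ∂f_i/∂x_j) dx_i ∧ dx_j:
  coeff of dx ∧ dy: -2*y - 3*z
  coeff of dx ∧ dz: -x - 4*y
  coeff of dy ∧ dz: -x
Step 2: Apply d again to each 2-form coefficient. The only possible 3-form in R^3 is dx ∧ dy ∧ dz, with coefficient
  ∂(coeff of dy∧dz)/∂x - ∂(coeff of dx∧dz)/∂y + ∂(coeff of dx∧dy)/∂z
  = ∂/∂x (-x) - ∂/∂y (-x - 4*y) + ∂/∂z (-2*y - 3*z).
Each of these terms simplifies to sums of mixed partials that cancel in pairs. The result is 0 (by equality of mixed partials for smooth functions — Schwarz / Clairaut).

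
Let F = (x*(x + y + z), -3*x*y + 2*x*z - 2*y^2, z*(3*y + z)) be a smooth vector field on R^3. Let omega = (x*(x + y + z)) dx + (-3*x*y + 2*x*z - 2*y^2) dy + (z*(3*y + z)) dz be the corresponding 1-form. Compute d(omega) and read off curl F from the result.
d(omega) = (-2*x + 3*z) dy ∧ dz + (x) dz ∧ dx + (-x - 3*y + 2*z) dx ∧ dy; curl F = (-2*x + 3*z, x, -x - 3*y + 2*z)

d omega = sum_{i<j} (∂f_j/∂x_i - ∂f_i/∂x_j) dx_i ∧ dx_j. Under the identification (dy ∧ dz, dz ∧ dx, dx ∧ dy) ↔ (e_x, e_y, e_z), the coefficients are exactly the components of curl F. Compute:
  ∂R/∂y - ∂Q/∂z = (3*z) - (2*x) = -2*x + 3*z
  ∂P/∂z - ∂R/∂x = (x) - (0) = x
  ∂Q/∂x - ∂P/∂y = (-3*y + 2*z) - (x) = -x - 3*y + 2*z.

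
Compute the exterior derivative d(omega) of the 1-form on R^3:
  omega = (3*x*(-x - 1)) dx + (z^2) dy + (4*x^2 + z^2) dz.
d(omega) = (8*x) dx ∧ dz + (-2*z) dy ∧ dz

For a 1-form omega = sum_i f_i dx_i, the exterior derivative is
  d(omega) = sum_{i < j} (∂f_j/∂x_i - ∂f_i/∂x_j) dx_i ∧ dx_j.
  coefficient of dx ∧ dz: ∂f_3/∂x - ∂f_1/∂z = ∂(4*x^2 + z^2)/∂x - ∂(3*x*(-x - 1))/∂z = 8*x
  coefficient of dy ∧ dz: ∂f_3/∂y - ∂f_2/∂z = ∂(4*x^2 + z^2)/∂y - ∂(z^2)/∂z = -2*z
Assembling: d(omega) = (8*x) dx ∧ dz + (-2*z) dy ∧ dz.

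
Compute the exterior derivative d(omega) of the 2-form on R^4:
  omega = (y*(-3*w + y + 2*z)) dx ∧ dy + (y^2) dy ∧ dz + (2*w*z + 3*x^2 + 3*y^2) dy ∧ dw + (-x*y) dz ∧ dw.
d(omega) = (2*y) dx ∧ dy ∧ dz + (6*x - 3*y) dx ∧ dy ∧ dw + (-2*w - x) dy ∧ dz ∧ dw + (-y) dx ∧ dz ∧ dw

For a 2-form omega = sum_{i<j} g_{ij} dx_i ∧ dx_j, the exterior derivative is
  d(omega) = sum_{i<j} d(g_{ij}) ∧ dx_i ∧ dx_j = sum_{i<j, k} (∂g_{ij}/∂x_k) dx_k ∧ dx_i ∧ dx_j.
Expand each term, using dx_k ∧ dx_i ∧ dx_j = sgn(permutation) dx_{(a)} ∧ dx_{(b)} ∧ dx_{(c)} with (a < b < c) sorted:
  d(y*(-3*w + y + 2*z)) includes (∂/∂z)(y*(-3*w + y + 2*z)) dz = (2*y) dz, which multiplied by dx ∧ dy gives (2*y) dx ∧ dy ∧ dz
  d(y*(-3*w + y + 2*z)) includes (∂/∂w)(y*(-3*w + y + 2*z)) dw = (-3*y) dw, which multiplied by dx ∧ dy gives (-3*y) dx ∧ dy ∧ dw
  d(2*w*z + 3*x^2 + 3*y^2) includes (∂/∂x)(2*w*z + 3*x^2 + 3*y^2) dx = (6*x) dx, which multiplied by dy ∧ dw gives (6*x) dx ∧ dy ∧ dw
  d(2*w*z + 3*x^2 + 3*y^2) includes (∂/∂z)(2*w*z + 3*x^2 + 3*y^2) dz = (2*w) dz, which multiplied by dy ∧ dw gives (-2*w) dy ∧ dz ∧ dw
  d(-x*y) includes (∂/∂x)(-x*y) dx = (-y) dx, which multiplied by dz ∧ dw gives (-y) dx ∧ dz ∧ dw
  d(-x*y) includes (∂/∂y)(-x*y) dy = (-x) dy, which multiplied by dz ∧ dw gives (-x) dy ∧ dz ∧ dw
Collecting like 3-forms: d(omega) = (2*y) dx ∧ dy ∧ dz + (6*x - 3*y) dx ∧ dy ∧ dw + (-2*w - x) dy ∧ dz ∧ dw + (-y) dx ∧ dz ∧ dw.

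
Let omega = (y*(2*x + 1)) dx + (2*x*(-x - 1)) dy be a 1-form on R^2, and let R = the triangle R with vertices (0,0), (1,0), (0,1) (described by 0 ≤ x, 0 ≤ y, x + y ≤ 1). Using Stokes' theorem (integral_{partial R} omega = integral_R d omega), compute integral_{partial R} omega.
integral_(partial R) omega = -5/2

Stokes: integral_partial_R omega = integral_R d omega with d omega = (∂Q/∂x - ∂P/∂y) dx ∧ dy.
  ∂Q/∂x = -4*x - 2
  ∂P/∂y = 2*x + 1
  integrand = ∂Q/∂x - ∂P/∂y = -6*x - 3.
Integrating over R: integral_0^1 integral_0^{1-x} (-6*x - 3) dy dx = -5/2.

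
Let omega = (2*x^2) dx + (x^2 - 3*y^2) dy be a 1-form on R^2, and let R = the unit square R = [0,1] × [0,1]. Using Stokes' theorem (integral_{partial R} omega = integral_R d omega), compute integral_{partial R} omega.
integral_(partial R) omega = 1

Stokes: integral_partial_R omega = integral_R d omega with d omega = (∂Q/∂x - ∂P/∂y) dx ∧ dy.
  ∂Q/∂x = 2*x
  ∂P/∂y = 0
  integrand = ∂Q/∂x - ∂P/∂y = 2*x.
Integrating over R: integral_0^1 integral_0^1 (2*x) dx dy = 1.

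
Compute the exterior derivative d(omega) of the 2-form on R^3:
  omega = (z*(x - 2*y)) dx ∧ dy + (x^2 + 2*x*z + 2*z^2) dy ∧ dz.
d(omega) = (3*x - 2*y + 2*z) dx ∧ dy ∧ dz

For a 2-form omega = sum_{i<j} g_{ij} dx_i ∧ dx_j, the exterior derivative is
  d(omega) = sum_{i<j} d(g_{ij}) ∧ dx_i ∧ dx_j = sum_{i<j, k} (∂g_{ij}/∂x_k) dx_k ∧ dx_i ∧ dx_j.
Expand each term, using dx_k ∧ dx_i ∧ dx_j = sgn(permutation) dx_{(a)} ∧ dx_{(b)} ∧ dx_{(c)} with (a < b < c) sorted:
  d(z*(x - 2*y)) includes (∂/∂z)(z*(x - 2*y)) dz = (x - 2*y) dz, which multiplied by dx ∧ dy gives (x - 2*y) dx ∧ dy ∧ dz
  d(x^2 + 2*x*z + 2*z^2) includes (∂/∂x)(x^2 + 2*x*z + 2*z^2) dx = (2*x + 2*z) dx, which multiplied by dy ∧ dz gives (2*x + 2*z) dx ∧ dy ∧ dz
Collecting like 3-forms: d(omega) = (3*x - 2*y + 2*z) dx ∧ dy ∧ dz.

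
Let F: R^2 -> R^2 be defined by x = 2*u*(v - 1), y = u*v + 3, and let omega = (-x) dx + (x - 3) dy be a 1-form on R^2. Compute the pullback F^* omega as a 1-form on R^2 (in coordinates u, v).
F^* omega = (-2*u*v^2 + 6*u*v - 4*u - 3*v) du + (u*(-2*u*v + 2*u - 3)) dv

Using F^*(f dg) = (f ∘ F) d(g ∘ F), substitute each coordinate x_i by F_i(u, v) in f_i, and replace dx_i by d F_i = (∂F_i/∂u) du + (∂F_i/∂v) dv.
  For the x component: f_1(F) = 2*u*(1 - v); d F_1 = (2*v - 2) du + (2*u) dv
  For the y component: f_2(F) = 2*u*v - 2*u - 3; d F_2 = (v) du + (u) dv
Combining and collecting du, dv coefficients:
  coeff of du: -2*u*v^2 + 6*u*v - 4*u - 3*v
  coeff of dv: u*(-2*u*v + 2*u - 3)
F^* omega = (-2*u*v^2 + 6*u*v - 4*u - 3*v) du + (u*(-2*u*v + 2*u - 3)) dv.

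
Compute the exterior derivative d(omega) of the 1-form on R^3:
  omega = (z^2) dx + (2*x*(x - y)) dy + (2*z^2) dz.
d(omega) = (4*x - 2*y) dx ∧ dy + (-2*z) dx ∧ dz

For a 1-form omega = sum_i f_i dx_i, the exterior derivative is
  d(omega) = sum_{i < j} (∂f_j/∂x_i - ∂f_i/∂x_j) dx_i ∧ dx_j.
  coefficient of dx ∧ dy: ∂f_2/∂x - ∂f_1/∂y = ∂(2*x*(x - y))/∂x - ∂(z^2)/∂y = 4*x - 2*y
  coefficient of dx ∧ dz: ∂f_3/∂x - ∂f_1/∂z = ∂(2*z^2)/∂x - ∂(z^2)/∂z = -2*z
Assembling: d(omega) = (4*x - 2*y) dx ∧ dy + (-2*z) dx ∧ dz.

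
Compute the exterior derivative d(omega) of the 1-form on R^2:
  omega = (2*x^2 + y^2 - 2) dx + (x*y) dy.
d(omega) = (-y) dx ∧ dy

For a 1-form omega = sum_i f_i dx_i, the exterior derivative is
  d(omega) = sum_{i < j} (∂f_j/∂x_i - ∂f_i/∂x_j) dx_i ∧ dx_j.
  coefficient of dx ∧ dy: ∂f_2/∂x - ∂f_1/∂y = ∂(x*y)/∂x - ∂(2*x^2 + y^2 - 2)/∂y = -y
Assembling: d(omega) = (-y) dx ∧ dy.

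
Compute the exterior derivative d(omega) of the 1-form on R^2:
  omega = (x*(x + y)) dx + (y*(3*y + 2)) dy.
d(omega) = (-x) dx ∧ dy

For a 1-form omega = sum_i f_i dx_i, the exterior derivative is
  d(omega) = sum_{i < j} (∂f_j/∂x_i - ∂f_i/∂x_j) dx_i ∧ dx_j.
  coefficient of dx ∧ dy: ∂f_2/∂x - ∂f_1/∂y = ∂(y*(3*y + 2))/∂x - ∂(x*(x + y))/∂y = -x
Assembling: d(omega) = (-x) dx ∧ dy.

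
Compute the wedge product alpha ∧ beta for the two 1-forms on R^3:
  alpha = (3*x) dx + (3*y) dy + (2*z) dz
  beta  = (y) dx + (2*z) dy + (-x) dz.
alpha ∧ beta = (6*x*z - 3*y^2) dx ∧ dy + (-3*x^2 - 2*y*z) dx ∧ dz + (-3*x*y - 4*z^2) dy ∧ dz

Distribute the wedge, using dx_i ∧ dx_j = -dx_j ∧ dx_i and dx_i ∧ dx_i = 0. For each pair (i, j) with i < j, the coefficient of dx_i ∧ dx_j in alpha ∧ beta is (alpha_i * beta_j - alpha_j * beta_i). Collecting: alpha ∧ beta = (6*x*z - 3*y^2) dx ∧ dy + (-3*x^2 - 2*y*z) dx ∧ dz + (-3*x*y - 4*z^2) dy ∧ dz.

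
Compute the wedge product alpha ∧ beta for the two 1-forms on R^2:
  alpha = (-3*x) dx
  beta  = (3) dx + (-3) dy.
alpha ∧ beta = (9*x) dx ∧ dy

Distribute the wedge, using dx_i ∧ dx_j = -dx_j ∧ dx_i and dx_i ∧ dx_i = 0. For each pair (i, j) with i < j, the coefficient of dx_i ∧ dx_j in alpha ∧ beta is (alpha_i * beta_j - alpha_j * beta_i). Collecting: alpha ∧ beta = (9*x) dx ∧ dy.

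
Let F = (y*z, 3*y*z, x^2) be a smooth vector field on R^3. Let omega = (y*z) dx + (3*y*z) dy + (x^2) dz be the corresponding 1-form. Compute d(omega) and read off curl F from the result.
d(omega) = (-3*y) dy ∧ dz + (-2*x + y) dz ∧ dx + (-z) dx ∧ dy; curl F = (-3*y, -2*x + y, -z)

d omega = sum_{i<j} (∂f_j/∂x_i - ∂f_i/∂x_j) dx_i ∧ dx_j. Under the identification (dy ∧ dz, dz ∧ dx, dx ∧ dy) ↔ (e_x, e_y, e_z), the coefficients are exactly the components of curl F. Compute:
  ∂R/∂y - ∂Q/∂z = (0) - (3*y) = -3*y
  ∂P/∂z - ∂R/∂x = (y) - (2*x) = -2*x + y
  ∂Q/∂x - ∂P/∂y = (0) - (z) = -z.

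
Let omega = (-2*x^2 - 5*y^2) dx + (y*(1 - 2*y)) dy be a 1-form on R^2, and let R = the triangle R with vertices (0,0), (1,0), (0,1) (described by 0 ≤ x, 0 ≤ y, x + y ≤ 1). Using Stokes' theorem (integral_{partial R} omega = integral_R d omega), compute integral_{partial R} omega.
integral_(partial R) omega = 5/3

Stokes: integral_partial_R omega = integral_R d omega with d omega = (∂Q/∂x - ∂P/∂y) dx ∧ dy.
  ∂Q/∂x = 0
  ∂P/∂y = -10*y
  integrand = ∂Q/∂x - ∂P/∂y = 10*y.
Integrating over R: integral_0^1 integral_0^{1-x} (10*y) dy dx = 5/3.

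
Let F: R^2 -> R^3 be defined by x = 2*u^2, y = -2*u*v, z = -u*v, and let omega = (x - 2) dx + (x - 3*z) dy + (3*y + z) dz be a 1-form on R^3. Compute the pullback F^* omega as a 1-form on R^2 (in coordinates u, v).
F^* omega = (u*(8*u^2 - 4*u*v + v^2 - 8)) du + (u^2*(-4*u + v)) dv

Using F^*(f dg) = (f ∘ F) d(g ∘ F), substitute each coordinate x_i by F_i(u, v) in f_i, and replace dx_i by d F_i = (∂F_i/∂u) du + (∂F_i/∂v) dv.
  For the x component: f_1(F) = 2*u^2 - 2; d F_1 = (4*u) du + (0) dv
  For the y component: f_2(F) = u*(2*u + 3*v); d F_2 = (-2*v) du + (-2*u) dv
  For the z component: f_3(F) = -7*u*v; d F_3 = (-v) du + (-u) dv
Combining and collecting du, dv coefficients:
  coeff of du: u*(8*u^2 - 4*u*v + v^2 - 8)
  coeff of dv: u^2*(-4*u + v)
F^* omega = (u*(8*u^2 - 4*u*v + v^2 - 8)) du + (u^2*(-4*u + v)) dv.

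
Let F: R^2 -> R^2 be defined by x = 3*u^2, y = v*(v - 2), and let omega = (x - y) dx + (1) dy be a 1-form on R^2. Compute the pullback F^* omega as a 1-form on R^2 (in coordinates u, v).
F^* omega = (6*u*(3*u^2 - v^2 + 2*v)) du + (2*v - 2) dv

Using F^*(f dg) = (f ∘ F) d(g ∘ F), substitute each coordinate x_i by F_i(u, v) in f_i, and replace dx_i by d F_i = (∂F_i/∂u) du + (∂F_i/∂v) dv.
  For the x component: f_1(F) = 3*u^2 - v^2 + 2*v; d F_1 = (6*u) du + (0) dv
  For the y component: f_2(F) = 1; d F_2 = (0) du + (2*v - 2) dv
Combining and collecting du, dv coefficients:
  coeff of du: 6*u*(3*u^2 - v^2 + 2*v)
  coeff of dv: 2*v - 2
F^* omega = (6*u*(3*u^2 - v^2 + 2*v)) du + (2*v - 2) dv.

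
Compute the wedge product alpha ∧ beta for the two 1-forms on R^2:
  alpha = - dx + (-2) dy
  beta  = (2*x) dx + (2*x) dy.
alpha ∧ beta = (2*x) dx ∧ dy

Distribute the wedge, using dx_i ∧ dx_j = -dx_j ∧ dx_i and dx_i ∧ dx_i = 0. For each pair (i, j) with i < j, the coefficient of dx_i ∧ dx_j in alpha ∧ beta is (alpha_i * beta_j - alpha_j * beta_i). Collecting: alpha ∧ beta = (2*x) dx ∧ dy.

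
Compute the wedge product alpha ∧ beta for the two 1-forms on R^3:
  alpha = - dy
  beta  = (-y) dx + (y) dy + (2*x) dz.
alpha ∧ beta = (-y) dx ∧ dy + (-2*x) dy ∧ dz

Distribute the wedge, using dx_i ∧ dx_j = -dx_j ∧ dx_i and dx_i ∧ dx_i = 0. For each pair (i, j) with i < j, the coefficient of dx_i ∧ dx_j in alpha ∧ beta is (alpha_i * beta_j - alpha_j * beta_i). Collecting: alpha ∧ beta = (-y) dx ∧ dy + (-2*x) dy ∧ dz.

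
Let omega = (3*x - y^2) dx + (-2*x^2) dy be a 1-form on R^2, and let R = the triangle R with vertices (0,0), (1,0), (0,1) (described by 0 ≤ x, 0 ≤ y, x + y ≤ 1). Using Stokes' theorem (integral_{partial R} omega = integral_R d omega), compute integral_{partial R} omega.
integral_(partial R) omega = -1/3

Stokes: integral_partial_R omega = integral_R d omega with d omega = (∂Q/∂x - ∂P/∂y) dx ∧ dy.
  ∂Q/∂x = -4*x
  ∂P/∂y = -2*y
  integrand = ∂Q/∂x - ∂P/∂y = -4*x + 2*y.
Integrating over R: integral_0^1 integral_0^{1-x} (-4*x + 2*y) dy dx = -1/3.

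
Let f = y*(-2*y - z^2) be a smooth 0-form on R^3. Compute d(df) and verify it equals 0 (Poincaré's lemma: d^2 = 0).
d(df) = 0

Step 1: df = sum_i (∂f/∂x_i) dx_i = (0) dx + (-4*y - z^2) dy + (-2*y*z) dz.
Step 2: Apply d again. Using the 1-form formula, the coefficient of dx ∧ dy in d(df) is ∂^2 f/∂x ∂y - ∂^2 f/∂y ∂x = (0) - (0) = 0 (equality of mixed partials for smooth f).
Similarly for dx ∧ dz and dy ∧ dz — all coefficients vanish. So d(df) = 0.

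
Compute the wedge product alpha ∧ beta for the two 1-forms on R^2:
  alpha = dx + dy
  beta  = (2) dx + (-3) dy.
alpha ∧ beta = (-5) dx ∧ dy

Distribute the wedge, using dx_i ∧ dx_j = -dx_j ∧ dx_i and dx_i ∧ dx_i = 0. For each pair (i, j) with i < j, the coefficient of dx_i ∧ dx_j in alpha ∧ beta is (alpha_i * beta_j - alpha_j * beta_i). Collecting: alpha ∧ beta = (-5) dx ∧ dy.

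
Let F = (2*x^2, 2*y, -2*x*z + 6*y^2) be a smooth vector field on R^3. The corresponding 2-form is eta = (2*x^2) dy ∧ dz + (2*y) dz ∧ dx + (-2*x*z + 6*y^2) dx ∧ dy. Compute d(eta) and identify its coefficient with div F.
d(eta) = (2*x + 2) dx ∧ dy ∧ dz; div F = 2*x + 2

For a 2-form in R^3 of the form above, applying d gives a 3-form with coefficient ∂P/∂x + ∂Q/∂y + ∂R/∂z:
  ∂P/∂x = 4*x
  ∂Q/∂y = 2
  ∂R/∂z = -2*x
Sum = 2*x + 2, which is exactly div F.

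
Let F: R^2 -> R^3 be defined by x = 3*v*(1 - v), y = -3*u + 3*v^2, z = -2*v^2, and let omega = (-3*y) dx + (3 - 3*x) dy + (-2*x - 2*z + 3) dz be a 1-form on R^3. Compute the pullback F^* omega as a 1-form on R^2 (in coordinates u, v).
F^* omega = (-27*v^2 + 27*v - 9) du + (-54*u*v + 27*u + 68*v^3 - 57*v^2 + 6*v) dv

Using F^*(f dg) = (f ∘ F) d(g ∘ F), substitute each coordinate x_i by F_i(u, v) in f_i, and replace dx_i by d F_i = (∂F_i/∂u) du + (∂F_i/∂v) dv.
  For the x component: f_1(F) = 9*u - 9*v^2; d F_1 = (0) du + (3 - 6*v) dv
  For the y component: f_2(F) = 9*v^2 - 9*v + 3; d F_2 = (-3) du + (6*v) dv
  For the z component: f_3(F) = 10*v^2 - 6*v + 3; d F_3 = (0) du + (-4*v) dv
Combining and collecting du, dv coefficients:
  coeff of du: -27*v^2 + 27*v - 9
  coeff of dv: -54*u*v + 27*u + 68*v^3 - 57*v^2 + 6*v
F^* omega = (-27*v^2 + 27*v - 9) du + (-54*u*v + 27*u + 68*v^3 - 57*v^2 + 6*v) dv.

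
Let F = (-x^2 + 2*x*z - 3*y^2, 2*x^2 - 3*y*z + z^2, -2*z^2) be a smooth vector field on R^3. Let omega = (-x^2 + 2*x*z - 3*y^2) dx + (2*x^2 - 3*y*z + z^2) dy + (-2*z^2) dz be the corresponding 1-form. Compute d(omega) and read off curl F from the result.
d(omega) = (3*y - 2*z) dy ∧ dz + (2*x) dz ∧ dx + (4*x + 6*y) dx ∧ dy; curl F = (3*y - 2*z, 2*x, 4*x + 6*y)

d omega = sum_{i<j} (∂f_j/∂x_i - ∂f_i/∂x_j) dx_i ∧ dx_j. Under the identification (dy ∧ dz, dz ∧ dx, dx ∧ dy) ↔ (e_x, e_y, e_z), the coefficients are exactly the components of curl F. Compute:
  ∂R/∂y - ∂Q/∂z = (0) - (-3*y + 2*z) = 3*y - 2*z
  ∂P/∂z - ∂R/∂x = (2*x) - (0) = 2*x
  ∂Q/∂x - ∂P/∂y = (4*x) - (-6*y) = 4*x + 6*y.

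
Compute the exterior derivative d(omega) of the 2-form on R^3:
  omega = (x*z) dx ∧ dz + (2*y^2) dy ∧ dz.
d(omega) = 0

For a 2-form omega = sum_{i<j} g_{ij} dx_i ∧ dx_j, the exterior derivative is
  d(omega) = sum_{i<j} d(g_{ij}) ∧ dx_i ∧ dx_j = sum_{i<j, k} (∂g_{ij}/∂x_k) dx_k ∧ dx_i ∧ dx_j.
Expand each term, using dx_k ∧ dx_i ∧ dx_j = sgn(permutation) dx_{(a)} ∧ dx_{(b)} ∧ dx_{(c)} with (a < b < c) sorted:

Collecting like 3-forms: d(omega) = 0.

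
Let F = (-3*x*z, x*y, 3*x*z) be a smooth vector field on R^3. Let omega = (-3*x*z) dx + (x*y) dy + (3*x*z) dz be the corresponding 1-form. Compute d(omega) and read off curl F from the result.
d(omega) = (0) dy ∧ dz + (-3*x - 3*z) dz ∧ dx + (y) dx ∧ dy; curl F = (0, -3*x - 3*z, y)

d omega = sum_{i<j} (∂f_j/∂x_i - ∂f_i/∂x_j) dx_i ∧ dx_j. Under the identification (dy ∧ dz, dz ∧ dx, dx ∧ dy) ↔ (e_x, e_y, e_z), the coefficients are exactly the components of curl F. Compute:
  ∂R/∂y - ∂Q/∂z = (0) - (0) = 0
  ∂P/∂z - ∂R/∂x = (-3*x) - (3*z) = -3*x - 3*z
  ∂Q/∂x - ∂P/∂y = (y) - (0) = y.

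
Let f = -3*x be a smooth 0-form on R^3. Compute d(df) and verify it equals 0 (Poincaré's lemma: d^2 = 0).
d(df) = 0

Step 1: df = sum_i (∂f/∂x_i) dx_i = (-3) dx + (0) dy + (0) dz.
Step 2: Apply d again. Using the 1-form formula, the coefficient of dx ∧ dy in d(df) is ∂^2 f/∂x ∂y - ∂^2 f/∂y ∂x = (0) - (0) = 0 (equality of mixed partials for smooth f).
Similarly for dx ∧ dz and dy ∧ dz — all coefficients vanish. So d(df) = 0.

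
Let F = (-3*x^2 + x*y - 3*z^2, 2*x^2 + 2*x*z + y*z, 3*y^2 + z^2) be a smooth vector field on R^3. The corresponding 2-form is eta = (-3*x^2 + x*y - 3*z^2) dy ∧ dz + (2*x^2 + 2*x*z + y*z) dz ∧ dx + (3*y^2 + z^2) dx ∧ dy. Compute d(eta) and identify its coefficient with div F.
d(eta) = (-6*x + y + 3*z) dx ∧ dy ∧ dz; div F = -6*x + y + 3*z

For a 2-form in R^3 of the form above, applying d gives a 3-form with coefficient ∂P/∂x + ∂Q/∂y + ∂R/∂z:
  ∂P/∂x = -6*x + y
  ∂Q/∂y = z
  ∂R/∂z = 2*z
Sum = -6*x + y + 3*z, which is exactly div F.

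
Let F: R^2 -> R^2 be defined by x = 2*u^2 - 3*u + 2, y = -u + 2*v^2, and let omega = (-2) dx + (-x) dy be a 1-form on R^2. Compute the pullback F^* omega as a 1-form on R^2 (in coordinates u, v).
F^* omega = (2*u^2 - 11*u + 8) du + (4*v*(-2*u^2 + 3*u - 2)) dv

Using F^*(f dg) = (f ∘ F) d(g ∘ F), substitute each coordinate x_i by F_i(u, v) in f_i, and replace dx_i by d F_i = (∂F_i/∂u) du + (∂F_i/∂v) dv.
  For the x component: f_1(F) = -2; d F_1 = (4*u - 3) du + (0) dv
  For the y component: f_2(F) = -2*u^2 + 3*u - 2; d F_2 = (-1) du + (4*v) dv
Combining and collecting du, dv coefficients:
  coeff of du: 2*u^2 - 11*u + 8
  coeff of dv: 4*v*(-2*u^2 + 3*u - 2)
F^* omega = (2*u^2 - 11*u + 8) du + (4*v*(-2*u^2 + 3*u - 2)) dv.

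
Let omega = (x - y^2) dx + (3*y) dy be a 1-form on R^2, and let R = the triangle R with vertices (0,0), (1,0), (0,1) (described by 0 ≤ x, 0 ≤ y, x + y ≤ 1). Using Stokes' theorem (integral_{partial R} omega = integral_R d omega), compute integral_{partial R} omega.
integral_(partial R) omega = 1/3

Stokes: integral_partial_R omega = integral_R d omega with d omega = (∂Q/∂x - ∂P/∂y) dx ∧ dy.
  ∂Q/∂x = 0
  ∂P/∂y = -2*y
  integrand = ∂Q/∂x - ∂P/∂y = 2*y.
Integrating over R: integral_0^1 integral_0^{1-x} (2*y) dy dx = 1/3.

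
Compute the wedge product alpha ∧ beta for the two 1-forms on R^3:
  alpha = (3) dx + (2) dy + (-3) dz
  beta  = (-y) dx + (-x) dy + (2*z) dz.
alpha ∧ beta = (-3*x + 2*y) dx ∧ dy + (-3*y + 6*z) dx ∧ dz + (-3*x + 4*z) dy ∧ dz

Distribute the wedge, using dx_i ∧ dx_j = -dx_j ∧ dx_i and dx_i ∧ dx_i = 0. For each pair (i, j) with i < j, the coefficient of dx_i ∧ dx_j in alpha ∧ beta is (alpha_i * beta_j - alpha_j * beta_i). Collecting: alpha ∧ beta = (-3*x + 2*y) dx ∧ dy + (-3*y + 6*z) dx ∧ dz + (-3*x + 4*z) dy ∧ dz.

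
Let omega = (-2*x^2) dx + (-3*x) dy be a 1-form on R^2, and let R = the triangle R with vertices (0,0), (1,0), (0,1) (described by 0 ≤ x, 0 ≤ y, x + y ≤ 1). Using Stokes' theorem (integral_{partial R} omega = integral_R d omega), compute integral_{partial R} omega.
integral_(partial R) omega = -3/2

Stokes: integral_partial_R omega = integral_R d omega with d omega = (∂Q/∂x - ∂P/∂y) dx ∧ dy.
  ∂Q/∂x = -3
  ∂P/∂y = 0
  integrand = ∂Q/∂x - ∂P/∂y = -3.
Integrating over R: integral_0^1 integral_0^{1-x} (-3) dy dx = -3/2.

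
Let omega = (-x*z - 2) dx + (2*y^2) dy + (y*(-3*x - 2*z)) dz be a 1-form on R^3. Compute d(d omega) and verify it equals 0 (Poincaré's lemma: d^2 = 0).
d(d omega) = 0

Step 1: d omega = sum_{i<j} (∂f_j/∂x_i - ∂f_i/∂x_j) dx_i ∧ dx_j:
  coeff of dx ∧ dy: 0
  coeff of dx ∧ dz: x - 3*y
  coeff of dy ∧ dz: -3*x - 2*z
Step 2: Apply d again to each 2-form coefficient. The only possible 3-form in R^3 is dx ∧ dy ∧ dz, with coefficient
  ∂(coeff of dy∧dz)/∂x - ∂(coeff of dx∧dz)/∂y + ∂(coeff of dx∧dy)/∂z
  = ∂/∂x (-3*x - 2*z) - ∂/∂y (x - 3*y) + ∂/∂z (0).
Each of these terms simplifies to sums of mixed partials that cancel in pairs. The result is 0 (by equality of mixed partials for smooth functions — Schwarz / Clairaut).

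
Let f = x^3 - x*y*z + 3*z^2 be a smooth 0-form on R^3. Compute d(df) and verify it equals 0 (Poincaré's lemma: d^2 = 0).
d(df) = 0

Step 1: df = sum_i (∂f/∂x_i) dx_i = (3*x^2 - y*z) dx + (-x*z) dy + (-x*y + 6*z) dz.
Step 2: Apply d again. Using the 1-form formula, the coefficient of dx ∧ dy in d(df) is ∂^2 f/∂x ∂y - ∂^2 f/∂y ∂x = (-z) - (-z) = 0 (equality of mixed partials for smooth f).
Similarly for dx ∧ dz and dy ∧ dz — all coefficients vanish. So d(df) = 0.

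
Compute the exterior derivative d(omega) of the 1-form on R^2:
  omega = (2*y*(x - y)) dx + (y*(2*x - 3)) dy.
d(omega) = (-2*x + 6*y) dx ∧ dy

For a 1-form omega = sum_i f_i dx_i, the exterior derivative is
  d(omega) = sum_{i < j} (∂f_j/∂x_i - ∂f_i/∂x_j) dx_i ∧ dx_j.
  coefficient of dx ∧ dy: ∂f_2/∂x - ∂f_1/∂y = ∂(y*(2*x - 3))/∂x - ∂(2*y*(x - y))/∂y = -2*x + 6*y
Assembling: d(omega) = (-2*x + 6*y) dx ∧ dy.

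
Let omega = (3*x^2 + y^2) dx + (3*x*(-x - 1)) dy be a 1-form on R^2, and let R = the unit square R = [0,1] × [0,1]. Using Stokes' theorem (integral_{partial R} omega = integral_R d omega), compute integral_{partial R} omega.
integral_(partial R) omega = -7

Stokes: integral_partial_R omega = integral_R d omega with d omega = (∂Q/∂x - ∂P/∂y) dx ∧ dy.
  ∂Q/∂x = -6*x - 3
  ∂P/∂y = 2*y
  integrand = ∂Q/∂x - ∂P/∂y = -6*x - 2*y - 3.
Integrating over R: integral_0^1 integral_0^1 (-6*x - 2*y - 3) dx dy = -7.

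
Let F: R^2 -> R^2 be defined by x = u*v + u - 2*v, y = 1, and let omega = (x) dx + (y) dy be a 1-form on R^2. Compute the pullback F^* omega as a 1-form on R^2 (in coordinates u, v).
F^* omega = (u*v^2 + 2*u*v + u - 2*v^2 - 2*v) du + (u^2*v + u^2 - 4*u*v - 2*u + 4*v) dv

Using F^*(f dg) = (f ∘ F) d(g ∘ F), substitute each coordinate x_i by F_i(u, v) in f_i, and replace dx_i by d F_i = (∂F_i/∂u) du + (∂F_i/∂v) dv.
  For the x component: f_1(F) = u*v + u - 2*v; d F_1 = (v + 1) du + (u - 2) dv
  For the y component: f_2(F) = 1; d F_2 = (0) du + (0) dv
Combining and collecting du, dv coefficients:
  coeff of du: u*v^2 + 2*u*v + u - 2*v^2 - 2*v
  coeff of dv: u^2*v + u^2 - 4*u*v - 2*u + 4*v
F^* omega = (u*v^2 + 2*u*v + u - 2*v^2 - 2*v) du + (u^2*v + u^2 - 4*u*v - 2*u + 4*v) dv.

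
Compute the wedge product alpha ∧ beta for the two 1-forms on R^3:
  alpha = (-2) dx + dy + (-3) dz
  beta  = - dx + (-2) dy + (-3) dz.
alpha ∧ beta = (5) dx ∧ dy + (3) dx ∧ dz + (-9) dy ∧ dz

Distribute the wedge, using dx_i ∧ dx_j = -dx_j ∧ dx_i and dx_i ∧ dx_i = 0. For each pair (i, j) with i < j, the coefficient of dx_i ∧ dx_j in alpha ∧ beta is (alpha_i * beta_j - alpha_j * beta_i). Collecting: alpha ∧ beta = (5) dx ∧ dy + (3) dx ∧ dz + (-9) dy ∧ dz.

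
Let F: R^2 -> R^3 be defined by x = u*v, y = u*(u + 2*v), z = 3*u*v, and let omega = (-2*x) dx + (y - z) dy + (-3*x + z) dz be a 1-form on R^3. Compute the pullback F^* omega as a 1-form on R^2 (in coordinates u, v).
F^* omega = (2*u*(u^2 - 2*v^2)) du + (2*u^2*(u - 2*v)) dv

Using F^*(f dg) = (f ∘ F) d(g ∘ F), substitute each coordinate x_i by F_i(u, v) in f_i, and replace dx_i by d F_i = (∂F_i/∂u) du + (∂F_i/∂v) dv.
  For the x component: f_1(F) = -2*u*v; d F_1 = (v) du + (u) dv
  For the y component: f_2(F) = u*(u - v); d F_2 = (2*u + 2*v) du + (2*u) dv
  For the z component: f_3(F) = 0; d F_3 = (3*v) du + (3*u) dv
Combining and collecting du, dv coefficients:
  coeff of du: 2*u*(u^2 - 2*v^2)
  coeff of dv: 2*u^2*(u - 2*v)
F^* omega = (2*u*(u^2 - 2*v^2)) du + (2*u^2*(u - 2*v)) dv.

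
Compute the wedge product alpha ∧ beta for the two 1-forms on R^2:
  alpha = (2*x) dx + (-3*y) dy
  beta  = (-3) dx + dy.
alpha ∧ beta = (2*x - 9*y) dx ∧ dy

Distribute the wedge, using dx_i ∧ dx_j = -dx_j ∧ dx_i and dx_i ∧ dx_i = 0. For each pair (i, j) with i < j, the coefficient of dx_i ∧ dx_j in alpha ∧ beta is (alpha_i * beta_j - alpha_j * beta_i). Collecting: alpha ∧ beta = (2*x - 9*y) dx ∧ dy.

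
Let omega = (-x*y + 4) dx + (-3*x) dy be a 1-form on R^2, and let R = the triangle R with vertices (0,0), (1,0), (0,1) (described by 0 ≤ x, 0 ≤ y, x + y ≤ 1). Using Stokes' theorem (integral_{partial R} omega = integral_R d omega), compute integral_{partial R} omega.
integral_(partial R) omega = -4/3

Stokes: integral_partial_R omega = integral_R d omega with d omega = (∂Q/∂x - ∂P/∂y) dx ∧ dy.
  ∂Q/∂x = -3
  ∂P/∂y = -x
  integrand = ∂Q/∂x - ∂P/∂y = x - 3.
Integrating over R: integral_0^1 integral_0^{1-x} (x - 3) dy dx = -4/3.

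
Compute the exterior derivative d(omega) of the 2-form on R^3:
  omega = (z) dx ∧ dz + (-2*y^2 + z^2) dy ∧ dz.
d(omega) = 0

For a 2-form omega = sum_{i<j} g_{ij} dx_i ∧ dx_j, the exterior derivative is
  d(omega) = sum_{i<j} d(g_{ij}) ∧ dx_i ∧ dx_j = sum_{i<j, k} (∂g_{ij}/∂x_k) dx_k ∧ dx_i ∧ dx_j.
Expand each term, using dx_k ∧ dx_i ∧ dx_j = sgn(permutation) dx_{(a)} ∧ dx_{(b)} ∧ dx_{(c)} with (a < b < c) sorted:

Collecting like 3-forms: d(omega) = 0.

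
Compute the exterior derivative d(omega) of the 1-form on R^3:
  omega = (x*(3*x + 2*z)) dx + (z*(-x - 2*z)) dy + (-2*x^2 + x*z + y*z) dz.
d(omega) = (-z) dx ∧ dy + (-6*x + z) dx ∧ dz + (x + 5*z) dy ∧ dz

For a 1-form omega = sum_i f_i dx_i, the exterior derivative is
  d(omega) = sum_{i < j} (∂f_j/∂x_i - ∂f_i/∂x_j) dx_i ∧ dx_j.
  coefficient of dx ∧ dy: ∂f_2/∂x - ∂f_1/∂y = ∂(z*(-x - 2*z))/∂x - ∂(x*(3*x + 2*z))/∂y = -z
  coefficient of dx ∧ dz: ∂f_3/∂x - ∂f_1/∂z = ∂(-2*x^2 + x*z + y*z)/∂x - ∂(x*(3*x + 2*z))/∂z = -6*x + z
  coefficient of dy ∧ dz: ∂f_3/∂y - ∂f_2/∂z = ∂(-2*x^2 + x*z + y*z)/∂y - ∂(z*(-x - 2*z))/∂z = x + 5*z
Assembling: d(omega) = (-z) dx ∧ dy + (-6*x + z) dx ∧ dz + (x + 5*z) dy ∧ dz.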